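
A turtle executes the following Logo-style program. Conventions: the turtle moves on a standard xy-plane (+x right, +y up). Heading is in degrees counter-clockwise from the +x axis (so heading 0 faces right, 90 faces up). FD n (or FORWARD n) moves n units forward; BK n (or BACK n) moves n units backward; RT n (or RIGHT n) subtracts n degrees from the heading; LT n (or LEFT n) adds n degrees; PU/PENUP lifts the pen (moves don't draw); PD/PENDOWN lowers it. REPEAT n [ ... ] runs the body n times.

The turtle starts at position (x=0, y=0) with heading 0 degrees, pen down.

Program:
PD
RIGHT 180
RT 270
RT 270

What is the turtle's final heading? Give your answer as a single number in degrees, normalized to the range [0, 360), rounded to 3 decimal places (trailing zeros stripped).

Executing turtle program step by step:
Start: pos=(0,0), heading=0, pen down
PD: pen down
RT 180: heading 0 -> 180
RT 270: heading 180 -> 270
RT 270: heading 270 -> 0
Final: pos=(0,0), heading=0, 0 segment(s) drawn

Answer: 0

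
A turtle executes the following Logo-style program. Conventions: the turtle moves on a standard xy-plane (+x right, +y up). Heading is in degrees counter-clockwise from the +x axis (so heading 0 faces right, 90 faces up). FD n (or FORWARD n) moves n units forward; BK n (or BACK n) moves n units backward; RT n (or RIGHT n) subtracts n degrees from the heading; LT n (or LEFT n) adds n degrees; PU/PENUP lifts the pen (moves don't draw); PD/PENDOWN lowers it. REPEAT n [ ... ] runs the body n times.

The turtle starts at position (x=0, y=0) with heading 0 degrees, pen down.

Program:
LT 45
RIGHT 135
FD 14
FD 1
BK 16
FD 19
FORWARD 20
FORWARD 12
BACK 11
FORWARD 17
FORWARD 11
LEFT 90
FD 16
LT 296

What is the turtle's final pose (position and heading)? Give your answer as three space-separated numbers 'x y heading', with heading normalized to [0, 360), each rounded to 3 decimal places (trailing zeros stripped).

Executing turtle program step by step:
Start: pos=(0,0), heading=0, pen down
LT 45: heading 0 -> 45
RT 135: heading 45 -> 270
FD 14: (0,0) -> (0,-14) [heading=270, draw]
FD 1: (0,-14) -> (0,-15) [heading=270, draw]
BK 16: (0,-15) -> (0,1) [heading=270, draw]
FD 19: (0,1) -> (0,-18) [heading=270, draw]
FD 20: (0,-18) -> (0,-38) [heading=270, draw]
FD 12: (0,-38) -> (0,-50) [heading=270, draw]
BK 11: (0,-50) -> (0,-39) [heading=270, draw]
FD 17: (0,-39) -> (0,-56) [heading=270, draw]
FD 11: (0,-56) -> (0,-67) [heading=270, draw]
LT 90: heading 270 -> 0
FD 16: (0,-67) -> (16,-67) [heading=0, draw]
LT 296: heading 0 -> 296
Final: pos=(16,-67), heading=296, 10 segment(s) drawn

Answer: 16 -67 296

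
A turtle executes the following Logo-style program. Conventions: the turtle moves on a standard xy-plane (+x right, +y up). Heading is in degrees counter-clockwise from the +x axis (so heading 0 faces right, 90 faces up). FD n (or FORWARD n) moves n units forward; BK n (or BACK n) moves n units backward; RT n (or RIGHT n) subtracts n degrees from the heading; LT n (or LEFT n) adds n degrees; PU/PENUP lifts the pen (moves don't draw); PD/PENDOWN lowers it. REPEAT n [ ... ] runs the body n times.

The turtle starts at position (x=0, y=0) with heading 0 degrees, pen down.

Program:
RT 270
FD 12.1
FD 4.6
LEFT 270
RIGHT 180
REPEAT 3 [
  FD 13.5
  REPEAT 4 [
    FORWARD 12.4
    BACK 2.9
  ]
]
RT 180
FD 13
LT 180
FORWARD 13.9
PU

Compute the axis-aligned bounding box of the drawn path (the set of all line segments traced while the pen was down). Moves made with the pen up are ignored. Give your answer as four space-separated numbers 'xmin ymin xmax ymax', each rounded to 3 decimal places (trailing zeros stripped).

Executing turtle program step by step:
Start: pos=(0,0), heading=0, pen down
RT 270: heading 0 -> 90
FD 12.1: (0,0) -> (0,12.1) [heading=90, draw]
FD 4.6: (0,12.1) -> (0,16.7) [heading=90, draw]
LT 270: heading 90 -> 0
RT 180: heading 0 -> 180
REPEAT 3 [
  -- iteration 1/3 --
  FD 13.5: (0,16.7) -> (-13.5,16.7) [heading=180, draw]
  REPEAT 4 [
    -- iteration 1/4 --
    FD 12.4: (-13.5,16.7) -> (-25.9,16.7) [heading=180, draw]
    BK 2.9: (-25.9,16.7) -> (-23,16.7) [heading=180, draw]
    -- iteration 2/4 --
    FD 12.4: (-23,16.7) -> (-35.4,16.7) [heading=180, draw]
    BK 2.9: (-35.4,16.7) -> (-32.5,16.7) [heading=180, draw]
    -- iteration 3/4 --
    FD 12.4: (-32.5,16.7) -> (-44.9,16.7) [heading=180, draw]
    BK 2.9: (-44.9,16.7) -> (-42,16.7) [heading=180, draw]
    -- iteration 4/4 --
    FD 12.4: (-42,16.7) -> (-54.4,16.7) [heading=180, draw]
    BK 2.9: (-54.4,16.7) -> (-51.5,16.7) [heading=180, draw]
  ]
  -- iteration 2/3 --
  FD 13.5: (-51.5,16.7) -> (-65,16.7) [heading=180, draw]
  REPEAT 4 [
    -- iteration 1/4 --
    FD 12.4: (-65,16.7) -> (-77.4,16.7) [heading=180, draw]
    BK 2.9: (-77.4,16.7) -> (-74.5,16.7) [heading=180, draw]
    -- iteration 2/4 --
    FD 12.4: (-74.5,16.7) -> (-86.9,16.7) [heading=180, draw]
    BK 2.9: (-86.9,16.7) -> (-84,16.7) [heading=180, draw]
    -- iteration 3/4 --
    FD 12.4: (-84,16.7) -> (-96.4,16.7) [heading=180, draw]
    BK 2.9: (-96.4,16.7) -> (-93.5,16.7) [heading=180, draw]
    -- iteration 4/4 --
    FD 12.4: (-93.5,16.7) -> (-105.9,16.7) [heading=180, draw]
    BK 2.9: (-105.9,16.7) -> (-103,16.7) [heading=180, draw]
  ]
  -- iteration 3/3 --
  FD 13.5: (-103,16.7) -> (-116.5,16.7) [heading=180, draw]
  REPEAT 4 [
    -- iteration 1/4 --
    FD 12.4: (-116.5,16.7) -> (-128.9,16.7) [heading=180, draw]
    BK 2.9: (-128.9,16.7) -> (-126,16.7) [heading=180, draw]
    -- iteration 2/4 --
    FD 12.4: (-126,16.7) -> (-138.4,16.7) [heading=180, draw]
    BK 2.9: (-138.4,16.7) -> (-135.5,16.7) [heading=180, draw]
    -- iteration 3/4 --
    FD 12.4: (-135.5,16.7) -> (-147.9,16.7) [heading=180, draw]
    BK 2.9: (-147.9,16.7) -> (-145,16.7) [heading=180, draw]
    -- iteration 4/4 --
    FD 12.4: (-145,16.7) -> (-157.4,16.7) [heading=180, draw]
    BK 2.9: (-157.4,16.7) -> (-154.5,16.7) [heading=180, draw]
  ]
]
RT 180: heading 180 -> 0
FD 13: (-154.5,16.7) -> (-141.5,16.7) [heading=0, draw]
LT 180: heading 0 -> 180
FD 13.9: (-141.5,16.7) -> (-155.4,16.7) [heading=180, draw]
PU: pen up
Final: pos=(-155.4,16.7), heading=180, 31 segment(s) drawn

Segment endpoints: x in {-157.4, -155.4, -154.5, -147.9, -145, -141.5, -138.4, -135.5, -128.9, -126, -116.5, -105.9, -103, -96.4, -93.5, -86.9, -84, -77.4, -74.5, -65, -54.4, -51.5, -44.9, -42, -35.4, -32.5, -25.9, -23, -13.5, 0, 0, 0}, y in {0, 12.1, 16.7, 16.7}
xmin=-157.4, ymin=0, xmax=0, ymax=16.7

Answer: -157.4 0 0 16.7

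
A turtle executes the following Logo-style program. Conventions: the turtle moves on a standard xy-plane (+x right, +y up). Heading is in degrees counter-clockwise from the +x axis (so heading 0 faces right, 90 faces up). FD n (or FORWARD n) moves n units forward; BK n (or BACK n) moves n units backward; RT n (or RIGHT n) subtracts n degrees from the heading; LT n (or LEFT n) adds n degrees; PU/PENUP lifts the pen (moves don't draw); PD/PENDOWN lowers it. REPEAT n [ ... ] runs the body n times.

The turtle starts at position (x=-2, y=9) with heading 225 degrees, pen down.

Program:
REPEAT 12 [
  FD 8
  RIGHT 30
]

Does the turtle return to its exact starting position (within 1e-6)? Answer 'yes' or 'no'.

Executing turtle program step by step:
Start: pos=(-2,9), heading=225, pen down
REPEAT 12 [
  -- iteration 1/12 --
  FD 8: (-2,9) -> (-7.657,3.343) [heading=225, draw]
  RT 30: heading 225 -> 195
  -- iteration 2/12 --
  FD 8: (-7.657,3.343) -> (-15.384,1.273) [heading=195, draw]
  RT 30: heading 195 -> 165
  -- iteration 3/12 --
  FD 8: (-15.384,1.273) -> (-23.112,3.343) [heading=165, draw]
  RT 30: heading 165 -> 135
  -- iteration 4/12 --
  FD 8: (-23.112,3.343) -> (-28.769,9) [heading=135, draw]
  RT 30: heading 135 -> 105
  -- iteration 5/12 --
  FD 8: (-28.769,9) -> (-30.839,16.727) [heading=105, draw]
  RT 30: heading 105 -> 75
  -- iteration 6/12 --
  FD 8: (-30.839,16.727) -> (-28.769,24.455) [heading=75, draw]
  RT 30: heading 75 -> 45
  -- iteration 7/12 --
  FD 8: (-28.769,24.455) -> (-23.112,30.112) [heading=45, draw]
  RT 30: heading 45 -> 15
  -- iteration 8/12 --
  FD 8: (-23.112,30.112) -> (-15.384,32.182) [heading=15, draw]
  RT 30: heading 15 -> 345
  -- iteration 9/12 --
  FD 8: (-15.384,32.182) -> (-7.657,30.112) [heading=345, draw]
  RT 30: heading 345 -> 315
  -- iteration 10/12 --
  FD 8: (-7.657,30.112) -> (-2,24.455) [heading=315, draw]
  RT 30: heading 315 -> 285
  -- iteration 11/12 --
  FD 8: (-2,24.455) -> (0.071,16.727) [heading=285, draw]
  RT 30: heading 285 -> 255
  -- iteration 12/12 --
  FD 8: (0.071,16.727) -> (-2,9) [heading=255, draw]
  RT 30: heading 255 -> 225
]
Final: pos=(-2,9), heading=225, 12 segment(s) drawn

Start position: (-2, 9)
Final position: (-2, 9)
Distance = 0; < 1e-6 -> CLOSED

Answer: yes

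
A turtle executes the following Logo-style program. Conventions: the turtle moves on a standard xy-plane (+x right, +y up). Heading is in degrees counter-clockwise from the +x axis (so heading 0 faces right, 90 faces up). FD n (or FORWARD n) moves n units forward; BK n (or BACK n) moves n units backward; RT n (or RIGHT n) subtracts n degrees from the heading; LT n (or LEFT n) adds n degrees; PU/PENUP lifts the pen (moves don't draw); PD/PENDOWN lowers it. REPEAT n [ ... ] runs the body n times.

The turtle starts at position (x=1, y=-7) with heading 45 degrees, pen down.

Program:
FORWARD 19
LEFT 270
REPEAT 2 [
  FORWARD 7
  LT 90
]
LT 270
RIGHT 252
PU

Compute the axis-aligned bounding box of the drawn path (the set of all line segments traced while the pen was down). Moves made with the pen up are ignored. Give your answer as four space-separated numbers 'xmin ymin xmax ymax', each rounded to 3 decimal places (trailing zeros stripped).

Answer: 1 -7 24.335 6.435

Derivation:
Executing turtle program step by step:
Start: pos=(1,-7), heading=45, pen down
FD 19: (1,-7) -> (14.435,6.435) [heading=45, draw]
LT 270: heading 45 -> 315
REPEAT 2 [
  -- iteration 1/2 --
  FD 7: (14.435,6.435) -> (19.385,1.485) [heading=315, draw]
  LT 90: heading 315 -> 45
  -- iteration 2/2 --
  FD 7: (19.385,1.485) -> (24.335,6.435) [heading=45, draw]
  LT 90: heading 45 -> 135
]
LT 270: heading 135 -> 45
RT 252: heading 45 -> 153
PU: pen up
Final: pos=(24.335,6.435), heading=153, 3 segment(s) drawn

Segment endpoints: x in {1, 14.435, 19.385, 24.335}, y in {-7, 1.485, 6.435, 6.435}
xmin=1, ymin=-7, xmax=24.335, ymax=6.435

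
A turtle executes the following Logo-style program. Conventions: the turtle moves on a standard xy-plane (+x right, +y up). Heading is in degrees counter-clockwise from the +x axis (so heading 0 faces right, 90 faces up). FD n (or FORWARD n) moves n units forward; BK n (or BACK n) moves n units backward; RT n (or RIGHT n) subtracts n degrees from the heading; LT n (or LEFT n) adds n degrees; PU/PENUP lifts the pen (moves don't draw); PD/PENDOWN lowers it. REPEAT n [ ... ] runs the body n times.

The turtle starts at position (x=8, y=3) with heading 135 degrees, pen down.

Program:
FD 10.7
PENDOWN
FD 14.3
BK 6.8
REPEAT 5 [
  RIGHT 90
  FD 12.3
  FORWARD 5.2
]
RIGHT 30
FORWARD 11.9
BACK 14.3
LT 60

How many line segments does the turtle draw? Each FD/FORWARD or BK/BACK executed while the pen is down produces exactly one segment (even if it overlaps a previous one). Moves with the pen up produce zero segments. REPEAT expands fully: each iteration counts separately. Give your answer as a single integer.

Answer: 15

Derivation:
Executing turtle program step by step:
Start: pos=(8,3), heading=135, pen down
FD 10.7: (8,3) -> (0.434,10.566) [heading=135, draw]
PD: pen down
FD 14.3: (0.434,10.566) -> (-9.678,20.678) [heading=135, draw]
BK 6.8: (-9.678,20.678) -> (-4.869,15.869) [heading=135, draw]
REPEAT 5 [
  -- iteration 1/5 --
  RT 90: heading 135 -> 45
  FD 12.3: (-4.869,15.869) -> (3.828,24.567) [heading=45, draw]
  FD 5.2: (3.828,24.567) -> (7.505,28.244) [heading=45, draw]
  -- iteration 2/5 --
  RT 90: heading 45 -> 315
  FD 12.3: (7.505,28.244) -> (16.202,19.546) [heading=315, draw]
  FD 5.2: (16.202,19.546) -> (19.879,15.869) [heading=315, draw]
  -- iteration 3/5 --
  RT 90: heading 315 -> 225
  FD 12.3: (19.879,15.869) -> (11.182,7.172) [heading=225, draw]
  FD 5.2: (11.182,7.172) -> (7.505,3.495) [heading=225, draw]
  -- iteration 4/5 --
  RT 90: heading 225 -> 135
  FD 12.3: (7.505,3.495) -> (-1.192,12.192) [heading=135, draw]
  FD 5.2: (-1.192,12.192) -> (-4.869,15.869) [heading=135, draw]
  -- iteration 5/5 --
  RT 90: heading 135 -> 45
  FD 12.3: (-4.869,15.869) -> (3.828,24.567) [heading=45, draw]
  FD 5.2: (3.828,24.567) -> (7.505,28.244) [heading=45, draw]
]
RT 30: heading 45 -> 15
FD 11.9: (7.505,28.244) -> (19,31.324) [heading=15, draw]
BK 14.3: (19,31.324) -> (5.187,27.623) [heading=15, draw]
LT 60: heading 15 -> 75
Final: pos=(5.187,27.623), heading=75, 15 segment(s) drawn
Segments drawn: 15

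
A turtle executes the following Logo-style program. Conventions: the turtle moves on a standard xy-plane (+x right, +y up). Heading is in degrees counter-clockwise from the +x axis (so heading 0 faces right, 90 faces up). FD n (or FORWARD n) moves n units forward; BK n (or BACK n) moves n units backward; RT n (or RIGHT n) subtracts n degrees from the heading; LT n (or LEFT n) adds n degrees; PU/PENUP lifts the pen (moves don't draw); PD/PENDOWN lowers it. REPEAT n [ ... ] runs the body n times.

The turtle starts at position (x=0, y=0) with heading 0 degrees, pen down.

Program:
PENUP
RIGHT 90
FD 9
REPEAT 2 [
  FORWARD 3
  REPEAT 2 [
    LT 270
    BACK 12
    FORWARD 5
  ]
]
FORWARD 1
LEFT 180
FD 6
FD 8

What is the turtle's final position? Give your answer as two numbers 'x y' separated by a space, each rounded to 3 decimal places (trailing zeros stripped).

Executing turtle program step by step:
Start: pos=(0,0), heading=0, pen down
PU: pen up
RT 90: heading 0 -> 270
FD 9: (0,0) -> (0,-9) [heading=270, move]
REPEAT 2 [
  -- iteration 1/2 --
  FD 3: (0,-9) -> (0,-12) [heading=270, move]
  REPEAT 2 [
    -- iteration 1/2 --
    LT 270: heading 270 -> 180
    BK 12: (0,-12) -> (12,-12) [heading=180, move]
    FD 5: (12,-12) -> (7,-12) [heading=180, move]
    -- iteration 2/2 --
    LT 270: heading 180 -> 90
    BK 12: (7,-12) -> (7,-24) [heading=90, move]
    FD 5: (7,-24) -> (7,-19) [heading=90, move]
  ]
  -- iteration 2/2 --
  FD 3: (7,-19) -> (7,-16) [heading=90, move]
  REPEAT 2 [
    -- iteration 1/2 --
    LT 270: heading 90 -> 0
    BK 12: (7,-16) -> (-5,-16) [heading=0, move]
    FD 5: (-5,-16) -> (0,-16) [heading=0, move]
    -- iteration 2/2 --
    LT 270: heading 0 -> 270
    BK 12: (0,-16) -> (0,-4) [heading=270, move]
    FD 5: (0,-4) -> (0,-9) [heading=270, move]
  ]
]
FD 1: (0,-9) -> (0,-10) [heading=270, move]
LT 180: heading 270 -> 90
FD 6: (0,-10) -> (0,-4) [heading=90, move]
FD 8: (0,-4) -> (0,4) [heading=90, move]
Final: pos=(0,4), heading=90, 0 segment(s) drawn

Answer: 0 4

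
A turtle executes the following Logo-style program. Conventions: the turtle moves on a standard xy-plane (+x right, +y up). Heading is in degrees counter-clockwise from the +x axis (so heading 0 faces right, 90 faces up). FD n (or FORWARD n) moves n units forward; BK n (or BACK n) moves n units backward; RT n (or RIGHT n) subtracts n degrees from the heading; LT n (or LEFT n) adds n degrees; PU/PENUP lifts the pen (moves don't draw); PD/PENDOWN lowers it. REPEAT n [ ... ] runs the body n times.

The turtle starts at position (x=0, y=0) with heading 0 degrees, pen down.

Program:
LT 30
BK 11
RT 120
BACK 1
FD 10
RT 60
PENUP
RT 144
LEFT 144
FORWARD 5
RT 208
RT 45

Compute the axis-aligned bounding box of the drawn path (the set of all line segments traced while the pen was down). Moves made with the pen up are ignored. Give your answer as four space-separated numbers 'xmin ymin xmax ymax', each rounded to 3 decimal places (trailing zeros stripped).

Answer: -9.526 -14.5 0 0

Derivation:
Executing turtle program step by step:
Start: pos=(0,0), heading=0, pen down
LT 30: heading 0 -> 30
BK 11: (0,0) -> (-9.526,-5.5) [heading=30, draw]
RT 120: heading 30 -> 270
BK 1: (-9.526,-5.5) -> (-9.526,-4.5) [heading=270, draw]
FD 10: (-9.526,-4.5) -> (-9.526,-14.5) [heading=270, draw]
RT 60: heading 270 -> 210
PU: pen up
RT 144: heading 210 -> 66
LT 144: heading 66 -> 210
FD 5: (-9.526,-14.5) -> (-13.856,-17) [heading=210, move]
RT 208: heading 210 -> 2
RT 45: heading 2 -> 317
Final: pos=(-13.856,-17), heading=317, 3 segment(s) drawn

Segment endpoints: x in {-9.526, 0}, y in {-14.5, -5.5, -4.5, 0}
xmin=-9.526, ymin=-14.5, xmax=0, ymax=0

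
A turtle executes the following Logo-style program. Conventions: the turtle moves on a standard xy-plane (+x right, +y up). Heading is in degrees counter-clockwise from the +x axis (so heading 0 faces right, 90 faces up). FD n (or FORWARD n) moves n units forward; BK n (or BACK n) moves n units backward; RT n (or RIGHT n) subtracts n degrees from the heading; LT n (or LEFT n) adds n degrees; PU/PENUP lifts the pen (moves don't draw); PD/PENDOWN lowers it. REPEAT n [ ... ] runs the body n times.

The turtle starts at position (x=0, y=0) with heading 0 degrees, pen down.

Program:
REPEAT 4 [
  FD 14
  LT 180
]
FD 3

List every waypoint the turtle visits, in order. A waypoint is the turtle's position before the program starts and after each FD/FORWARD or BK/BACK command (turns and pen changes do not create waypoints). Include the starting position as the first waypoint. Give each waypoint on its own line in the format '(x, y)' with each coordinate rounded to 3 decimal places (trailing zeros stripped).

Executing turtle program step by step:
Start: pos=(0,0), heading=0, pen down
REPEAT 4 [
  -- iteration 1/4 --
  FD 14: (0,0) -> (14,0) [heading=0, draw]
  LT 180: heading 0 -> 180
  -- iteration 2/4 --
  FD 14: (14,0) -> (0,0) [heading=180, draw]
  LT 180: heading 180 -> 0
  -- iteration 3/4 --
  FD 14: (0,0) -> (14,0) [heading=0, draw]
  LT 180: heading 0 -> 180
  -- iteration 4/4 --
  FD 14: (14,0) -> (0,0) [heading=180, draw]
  LT 180: heading 180 -> 0
]
FD 3: (0,0) -> (3,0) [heading=0, draw]
Final: pos=(3,0), heading=0, 5 segment(s) drawn
Waypoints (6 total):
(0, 0)
(14, 0)
(0, 0)
(14, 0)
(0, 0)
(3, 0)

Answer: (0, 0)
(14, 0)
(0, 0)
(14, 0)
(0, 0)
(3, 0)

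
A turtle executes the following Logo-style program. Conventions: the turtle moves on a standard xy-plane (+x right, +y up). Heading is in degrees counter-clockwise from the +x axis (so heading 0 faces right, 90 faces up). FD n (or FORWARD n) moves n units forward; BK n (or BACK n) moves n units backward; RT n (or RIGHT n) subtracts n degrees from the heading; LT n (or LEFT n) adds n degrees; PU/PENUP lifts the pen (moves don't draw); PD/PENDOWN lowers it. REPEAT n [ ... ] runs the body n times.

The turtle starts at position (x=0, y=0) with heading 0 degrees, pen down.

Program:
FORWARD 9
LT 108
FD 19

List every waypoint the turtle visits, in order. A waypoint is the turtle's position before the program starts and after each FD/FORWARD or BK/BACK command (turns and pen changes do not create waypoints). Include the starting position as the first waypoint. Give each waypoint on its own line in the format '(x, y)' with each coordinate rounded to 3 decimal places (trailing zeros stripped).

Executing turtle program step by step:
Start: pos=(0,0), heading=0, pen down
FD 9: (0,0) -> (9,0) [heading=0, draw]
LT 108: heading 0 -> 108
FD 19: (9,0) -> (3.129,18.07) [heading=108, draw]
Final: pos=(3.129,18.07), heading=108, 2 segment(s) drawn
Waypoints (3 total):
(0, 0)
(9, 0)
(3.129, 18.07)

Answer: (0, 0)
(9, 0)
(3.129, 18.07)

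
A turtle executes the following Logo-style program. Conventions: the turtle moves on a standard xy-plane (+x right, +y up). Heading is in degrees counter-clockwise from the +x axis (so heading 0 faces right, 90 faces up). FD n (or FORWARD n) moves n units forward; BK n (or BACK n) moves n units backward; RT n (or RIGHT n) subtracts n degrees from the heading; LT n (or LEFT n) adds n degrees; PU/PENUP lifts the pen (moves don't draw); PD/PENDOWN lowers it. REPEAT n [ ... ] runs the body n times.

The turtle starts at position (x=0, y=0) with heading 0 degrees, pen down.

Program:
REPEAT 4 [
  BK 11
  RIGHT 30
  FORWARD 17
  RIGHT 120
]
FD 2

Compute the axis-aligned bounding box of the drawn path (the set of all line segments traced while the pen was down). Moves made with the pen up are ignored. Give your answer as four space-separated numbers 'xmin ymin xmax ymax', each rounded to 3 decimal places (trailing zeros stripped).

Executing turtle program step by step:
Start: pos=(0,0), heading=0, pen down
REPEAT 4 [
  -- iteration 1/4 --
  BK 11: (0,0) -> (-11,0) [heading=0, draw]
  RT 30: heading 0 -> 330
  FD 17: (-11,0) -> (3.722,-8.5) [heading=330, draw]
  RT 120: heading 330 -> 210
  -- iteration 2/4 --
  BK 11: (3.722,-8.5) -> (13.249,-3) [heading=210, draw]
  RT 30: heading 210 -> 180
  FD 17: (13.249,-3) -> (-3.751,-3) [heading=180, draw]
  RT 120: heading 180 -> 60
  -- iteration 3/4 --
  BK 11: (-3.751,-3) -> (-9.251,-12.526) [heading=60, draw]
  RT 30: heading 60 -> 30
  FD 17: (-9.251,-12.526) -> (5.471,-4.026) [heading=30, draw]
  RT 120: heading 30 -> 270
  -- iteration 4/4 --
  BK 11: (5.471,-4.026) -> (5.471,6.974) [heading=270, draw]
  RT 30: heading 270 -> 240
  FD 17: (5.471,6.974) -> (-3.029,-7.749) [heading=240, draw]
  RT 120: heading 240 -> 120
]
FD 2: (-3.029,-7.749) -> (-4.029,-6.017) [heading=120, draw]
Final: pos=(-4.029,-6.017), heading=120, 9 segment(s) drawn

Segment endpoints: x in {-11, -9.251, -4.029, -3.751, -3.029, 0, 3.722, 5.471, 5.471, 13.249}, y in {-12.526, -8.5, -7.749, -6.017, -4.026, -3, -3, 0, 6.974}
xmin=-11, ymin=-12.526, xmax=13.249, ymax=6.974

Answer: -11 -12.526 13.249 6.974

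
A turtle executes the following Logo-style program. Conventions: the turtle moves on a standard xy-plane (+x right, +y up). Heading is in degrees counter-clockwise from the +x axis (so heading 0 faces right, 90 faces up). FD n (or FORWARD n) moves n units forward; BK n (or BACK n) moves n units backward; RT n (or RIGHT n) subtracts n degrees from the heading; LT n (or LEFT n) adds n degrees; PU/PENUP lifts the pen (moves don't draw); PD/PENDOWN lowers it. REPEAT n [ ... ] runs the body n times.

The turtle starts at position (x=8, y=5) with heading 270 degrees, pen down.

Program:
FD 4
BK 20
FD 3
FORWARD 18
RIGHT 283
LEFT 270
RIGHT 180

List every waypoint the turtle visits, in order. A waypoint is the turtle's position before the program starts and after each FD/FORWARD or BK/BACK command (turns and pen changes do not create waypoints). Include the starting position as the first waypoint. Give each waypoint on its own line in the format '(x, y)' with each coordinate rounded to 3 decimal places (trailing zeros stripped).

Answer: (8, 5)
(8, 1)
(8, 21)
(8, 18)
(8, 0)

Derivation:
Executing turtle program step by step:
Start: pos=(8,5), heading=270, pen down
FD 4: (8,5) -> (8,1) [heading=270, draw]
BK 20: (8,1) -> (8,21) [heading=270, draw]
FD 3: (8,21) -> (8,18) [heading=270, draw]
FD 18: (8,18) -> (8,0) [heading=270, draw]
RT 283: heading 270 -> 347
LT 270: heading 347 -> 257
RT 180: heading 257 -> 77
Final: pos=(8,0), heading=77, 4 segment(s) drawn
Waypoints (5 total):
(8, 5)
(8, 1)
(8, 21)
(8, 18)
(8, 0)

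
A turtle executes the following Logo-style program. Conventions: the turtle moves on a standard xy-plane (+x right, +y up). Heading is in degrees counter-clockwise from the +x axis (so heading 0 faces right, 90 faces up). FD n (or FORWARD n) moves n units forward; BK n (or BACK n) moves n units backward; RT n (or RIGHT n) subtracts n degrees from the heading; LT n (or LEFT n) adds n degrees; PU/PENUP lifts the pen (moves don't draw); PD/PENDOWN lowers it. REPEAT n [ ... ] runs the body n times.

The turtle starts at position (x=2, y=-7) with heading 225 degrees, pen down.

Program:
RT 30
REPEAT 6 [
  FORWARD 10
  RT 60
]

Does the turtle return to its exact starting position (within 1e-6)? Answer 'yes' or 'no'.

Answer: yes

Derivation:
Executing turtle program step by step:
Start: pos=(2,-7), heading=225, pen down
RT 30: heading 225 -> 195
REPEAT 6 [
  -- iteration 1/6 --
  FD 10: (2,-7) -> (-7.659,-9.588) [heading=195, draw]
  RT 60: heading 195 -> 135
  -- iteration 2/6 --
  FD 10: (-7.659,-9.588) -> (-14.73,-2.517) [heading=135, draw]
  RT 60: heading 135 -> 75
  -- iteration 3/6 --
  FD 10: (-14.73,-2.517) -> (-12.142,7.142) [heading=75, draw]
  RT 60: heading 75 -> 15
  -- iteration 4/6 --
  FD 10: (-12.142,7.142) -> (-2.483,9.73) [heading=15, draw]
  RT 60: heading 15 -> 315
  -- iteration 5/6 --
  FD 10: (-2.483,9.73) -> (4.588,2.659) [heading=315, draw]
  RT 60: heading 315 -> 255
  -- iteration 6/6 --
  FD 10: (4.588,2.659) -> (2,-7) [heading=255, draw]
  RT 60: heading 255 -> 195
]
Final: pos=(2,-7), heading=195, 6 segment(s) drawn

Start position: (2, -7)
Final position: (2, -7)
Distance = 0; < 1e-6 -> CLOSED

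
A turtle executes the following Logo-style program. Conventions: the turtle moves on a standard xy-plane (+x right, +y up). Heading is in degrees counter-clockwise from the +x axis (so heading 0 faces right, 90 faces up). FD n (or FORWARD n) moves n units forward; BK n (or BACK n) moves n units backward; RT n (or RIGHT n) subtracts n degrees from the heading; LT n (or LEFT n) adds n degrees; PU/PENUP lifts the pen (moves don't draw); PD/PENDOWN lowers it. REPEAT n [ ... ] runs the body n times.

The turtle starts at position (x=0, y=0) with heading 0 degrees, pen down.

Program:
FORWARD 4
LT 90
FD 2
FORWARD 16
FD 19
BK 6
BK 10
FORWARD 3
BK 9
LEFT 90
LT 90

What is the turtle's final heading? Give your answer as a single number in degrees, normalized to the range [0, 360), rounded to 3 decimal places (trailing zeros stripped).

Executing turtle program step by step:
Start: pos=(0,0), heading=0, pen down
FD 4: (0,0) -> (4,0) [heading=0, draw]
LT 90: heading 0 -> 90
FD 2: (4,0) -> (4,2) [heading=90, draw]
FD 16: (4,2) -> (4,18) [heading=90, draw]
FD 19: (4,18) -> (4,37) [heading=90, draw]
BK 6: (4,37) -> (4,31) [heading=90, draw]
BK 10: (4,31) -> (4,21) [heading=90, draw]
FD 3: (4,21) -> (4,24) [heading=90, draw]
BK 9: (4,24) -> (4,15) [heading=90, draw]
LT 90: heading 90 -> 180
LT 90: heading 180 -> 270
Final: pos=(4,15), heading=270, 8 segment(s) drawn

Answer: 270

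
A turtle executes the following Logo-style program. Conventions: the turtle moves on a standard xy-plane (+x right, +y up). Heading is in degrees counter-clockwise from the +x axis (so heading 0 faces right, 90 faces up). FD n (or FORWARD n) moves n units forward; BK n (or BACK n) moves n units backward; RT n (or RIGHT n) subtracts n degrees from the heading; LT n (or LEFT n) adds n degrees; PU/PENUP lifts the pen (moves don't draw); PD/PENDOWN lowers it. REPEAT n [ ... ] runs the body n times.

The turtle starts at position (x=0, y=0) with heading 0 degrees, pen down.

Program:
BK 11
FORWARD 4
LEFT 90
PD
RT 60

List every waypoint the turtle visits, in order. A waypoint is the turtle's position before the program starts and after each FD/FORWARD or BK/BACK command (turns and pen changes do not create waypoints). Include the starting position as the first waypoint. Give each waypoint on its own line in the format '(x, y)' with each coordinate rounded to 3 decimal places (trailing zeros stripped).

Executing turtle program step by step:
Start: pos=(0,0), heading=0, pen down
BK 11: (0,0) -> (-11,0) [heading=0, draw]
FD 4: (-11,0) -> (-7,0) [heading=0, draw]
LT 90: heading 0 -> 90
PD: pen down
RT 60: heading 90 -> 30
Final: pos=(-7,0), heading=30, 2 segment(s) drawn
Waypoints (3 total):
(0, 0)
(-11, 0)
(-7, 0)

Answer: (0, 0)
(-11, 0)
(-7, 0)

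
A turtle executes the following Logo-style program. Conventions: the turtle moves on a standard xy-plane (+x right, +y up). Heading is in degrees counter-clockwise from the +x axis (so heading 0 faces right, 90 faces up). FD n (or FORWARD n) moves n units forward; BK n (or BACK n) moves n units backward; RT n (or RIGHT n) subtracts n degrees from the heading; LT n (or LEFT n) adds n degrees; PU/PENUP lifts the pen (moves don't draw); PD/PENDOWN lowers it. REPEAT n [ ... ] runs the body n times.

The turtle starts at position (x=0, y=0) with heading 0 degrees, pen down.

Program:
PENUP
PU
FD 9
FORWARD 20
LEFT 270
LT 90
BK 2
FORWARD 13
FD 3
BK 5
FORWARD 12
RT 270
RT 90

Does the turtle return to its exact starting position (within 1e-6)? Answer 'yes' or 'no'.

Answer: no

Derivation:
Executing turtle program step by step:
Start: pos=(0,0), heading=0, pen down
PU: pen up
PU: pen up
FD 9: (0,0) -> (9,0) [heading=0, move]
FD 20: (9,0) -> (29,0) [heading=0, move]
LT 270: heading 0 -> 270
LT 90: heading 270 -> 0
BK 2: (29,0) -> (27,0) [heading=0, move]
FD 13: (27,0) -> (40,0) [heading=0, move]
FD 3: (40,0) -> (43,0) [heading=0, move]
BK 5: (43,0) -> (38,0) [heading=0, move]
FD 12: (38,0) -> (50,0) [heading=0, move]
RT 270: heading 0 -> 90
RT 90: heading 90 -> 0
Final: pos=(50,0), heading=0, 0 segment(s) drawn

Start position: (0, 0)
Final position: (50, 0)
Distance = 50; >= 1e-6 -> NOT closed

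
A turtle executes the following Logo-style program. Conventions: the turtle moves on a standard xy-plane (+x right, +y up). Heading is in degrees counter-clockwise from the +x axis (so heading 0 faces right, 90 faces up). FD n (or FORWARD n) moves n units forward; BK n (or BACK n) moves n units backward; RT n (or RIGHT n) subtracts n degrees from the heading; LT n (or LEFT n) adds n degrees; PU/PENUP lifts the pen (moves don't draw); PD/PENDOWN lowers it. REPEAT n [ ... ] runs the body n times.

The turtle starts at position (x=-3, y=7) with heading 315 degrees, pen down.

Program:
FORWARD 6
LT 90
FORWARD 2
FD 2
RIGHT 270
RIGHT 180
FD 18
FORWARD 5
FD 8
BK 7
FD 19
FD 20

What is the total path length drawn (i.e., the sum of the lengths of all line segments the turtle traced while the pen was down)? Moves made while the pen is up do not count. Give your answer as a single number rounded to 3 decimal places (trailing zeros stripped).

Executing turtle program step by step:
Start: pos=(-3,7), heading=315, pen down
FD 6: (-3,7) -> (1.243,2.757) [heading=315, draw]
LT 90: heading 315 -> 45
FD 2: (1.243,2.757) -> (2.657,4.172) [heading=45, draw]
FD 2: (2.657,4.172) -> (4.071,5.586) [heading=45, draw]
RT 270: heading 45 -> 135
RT 180: heading 135 -> 315
FD 18: (4.071,5.586) -> (16.799,-7.142) [heading=315, draw]
FD 5: (16.799,-7.142) -> (20.335,-10.678) [heading=315, draw]
FD 8: (20.335,-10.678) -> (25.991,-16.335) [heading=315, draw]
BK 7: (25.991,-16.335) -> (21.042,-11.385) [heading=315, draw]
FD 19: (21.042,-11.385) -> (34.477,-24.82) [heading=315, draw]
FD 20: (34.477,-24.82) -> (48.619,-38.962) [heading=315, draw]
Final: pos=(48.619,-38.962), heading=315, 9 segment(s) drawn

Segment lengths:
  seg 1: (-3,7) -> (1.243,2.757), length = 6
  seg 2: (1.243,2.757) -> (2.657,4.172), length = 2
  seg 3: (2.657,4.172) -> (4.071,5.586), length = 2
  seg 4: (4.071,5.586) -> (16.799,-7.142), length = 18
  seg 5: (16.799,-7.142) -> (20.335,-10.678), length = 5
  seg 6: (20.335,-10.678) -> (25.991,-16.335), length = 8
  seg 7: (25.991,-16.335) -> (21.042,-11.385), length = 7
  seg 8: (21.042,-11.385) -> (34.477,-24.82), length = 19
  seg 9: (34.477,-24.82) -> (48.619,-38.962), length = 20
Total = 87

Answer: 87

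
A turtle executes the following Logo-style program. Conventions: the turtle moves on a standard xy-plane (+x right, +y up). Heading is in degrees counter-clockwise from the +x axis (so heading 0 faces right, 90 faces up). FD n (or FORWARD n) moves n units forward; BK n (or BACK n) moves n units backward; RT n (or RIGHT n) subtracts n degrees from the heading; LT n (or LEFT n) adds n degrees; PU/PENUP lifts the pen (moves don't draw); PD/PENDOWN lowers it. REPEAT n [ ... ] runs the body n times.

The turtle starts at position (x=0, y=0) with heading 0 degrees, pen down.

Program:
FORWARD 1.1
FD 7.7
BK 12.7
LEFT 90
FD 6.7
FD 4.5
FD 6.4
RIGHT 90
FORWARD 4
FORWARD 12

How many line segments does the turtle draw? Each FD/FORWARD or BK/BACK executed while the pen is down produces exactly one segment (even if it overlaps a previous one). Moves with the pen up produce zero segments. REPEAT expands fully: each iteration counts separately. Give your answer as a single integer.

Answer: 8

Derivation:
Executing turtle program step by step:
Start: pos=(0,0), heading=0, pen down
FD 1.1: (0,0) -> (1.1,0) [heading=0, draw]
FD 7.7: (1.1,0) -> (8.8,0) [heading=0, draw]
BK 12.7: (8.8,0) -> (-3.9,0) [heading=0, draw]
LT 90: heading 0 -> 90
FD 6.7: (-3.9,0) -> (-3.9,6.7) [heading=90, draw]
FD 4.5: (-3.9,6.7) -> (-3.9,11.2) [heading=90, draw]
FD 6.4: (-3.9,11.2) -> (-3.9,17.6) [heading=90, draw]
RT 90: heading 90 -> 0
FD 4: (-3.9,17.6) -> (0.1,17.6) [heading=0, draw]
FD 12: (0.1,17.6) -> (12.1,17.6) [heading=0, draw]
Final: pos=(12.1,17.6), heading=0, 8 segment(s) drawn
Segments drawn: 8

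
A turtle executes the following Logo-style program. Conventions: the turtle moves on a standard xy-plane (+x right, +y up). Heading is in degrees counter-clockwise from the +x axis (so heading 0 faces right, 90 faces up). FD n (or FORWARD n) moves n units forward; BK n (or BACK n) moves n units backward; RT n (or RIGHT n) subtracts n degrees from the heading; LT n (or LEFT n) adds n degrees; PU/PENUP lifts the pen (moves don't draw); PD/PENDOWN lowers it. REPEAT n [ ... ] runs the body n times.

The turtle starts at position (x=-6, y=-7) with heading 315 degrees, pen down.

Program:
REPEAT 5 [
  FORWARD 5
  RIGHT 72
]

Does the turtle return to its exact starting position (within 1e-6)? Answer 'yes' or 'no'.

Executing turtle program step by step:
Start: pos=(-6,-7), heading=315, pen down
REPEAT 5 [
  -- iteration 1/5 --
  FD 5: (-6,-7) -> (-2.464,-10.536) [heading=315, draw]
  RT 72: heading 315 -> 243
  -- iteration 2/5 --
  FD 5: (-2.464,-10.536) -> (-4.734,-14.991) [heading=243, draw]
  RT 72: heading 243 -> 171
  -- iteration 3/5 --
  FD 5: (-4.734,-14.991) -> (-9.673,-14.208) [heading=171, draw]
  RT 72: heading 171 -> 99
  -- iteration 4/5 --
  FD 5: (-9.673,-14.208) -> (-10.455,-9.27) [heading=99, draw]
  RT 72: heading 99 -> 27
  -- iteration 5/5 --
  FD 5: (-10.455,-9.27) -> (-6,-7) [heading=27, draw]
  RT 72: heading 27 -> 315
]
Final: pos=(-6,-7), heading=315, 5 segment(s) drawn

Start position: (-6, -7)
Final position: (-6, -7)
Distance = 0; < 1e-6 -> CLOSED

Answer: yes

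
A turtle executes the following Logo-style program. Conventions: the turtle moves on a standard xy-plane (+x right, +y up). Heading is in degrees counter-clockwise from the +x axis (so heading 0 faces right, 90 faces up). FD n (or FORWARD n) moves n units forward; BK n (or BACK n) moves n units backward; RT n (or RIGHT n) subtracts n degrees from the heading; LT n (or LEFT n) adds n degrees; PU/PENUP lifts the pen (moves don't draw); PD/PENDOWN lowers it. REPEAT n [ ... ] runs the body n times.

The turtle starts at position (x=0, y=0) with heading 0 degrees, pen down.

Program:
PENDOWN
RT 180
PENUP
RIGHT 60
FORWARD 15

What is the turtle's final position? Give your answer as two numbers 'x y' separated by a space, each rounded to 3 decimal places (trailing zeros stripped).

Answer: -7.5 12.99

Derivation:
Executing turtle program step by step:
Start: pos=(0,0), heading=0, pen down
PD: pen down
RT 180: heading 0 -> 180
PU: pen up
RT 60: heading 180 -> 120
FD 15: (0,0) -> (-7.5,12.99) [heading=120, move]
Final: pos=(-7.5,12.99), heading=120, 0 segment(s) drawn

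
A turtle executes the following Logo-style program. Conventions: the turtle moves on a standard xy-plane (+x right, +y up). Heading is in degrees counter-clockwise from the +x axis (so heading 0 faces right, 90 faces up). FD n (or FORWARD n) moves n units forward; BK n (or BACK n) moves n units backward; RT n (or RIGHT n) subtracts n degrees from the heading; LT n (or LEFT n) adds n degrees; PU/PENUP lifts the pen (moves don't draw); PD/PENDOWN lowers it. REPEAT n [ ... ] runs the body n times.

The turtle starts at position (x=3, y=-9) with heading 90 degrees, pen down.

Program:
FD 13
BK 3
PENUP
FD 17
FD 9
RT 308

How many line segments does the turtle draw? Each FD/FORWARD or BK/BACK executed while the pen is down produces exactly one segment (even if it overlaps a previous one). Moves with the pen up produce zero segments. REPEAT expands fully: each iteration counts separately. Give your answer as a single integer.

Answer: 2

Derivation:
Executing turtle program step by step:
Start: pos=(3,-9), heading=90, pen down
FD 13: (3,-9) -> (3,4) [heading=90, draw]
BK 3: (3,4) -> (3,1) [heading=90, draw]
PU: pen up
FD 17: (3,1) -> (3,18) [heading=90, move]
FD 9: (3,18) -> (3,27) [heading=90, move]
RT 308: heading 90 -> 142
Final: pos=(3,27), heading=142, 2 segment(s) drawn
Segments drawn: 2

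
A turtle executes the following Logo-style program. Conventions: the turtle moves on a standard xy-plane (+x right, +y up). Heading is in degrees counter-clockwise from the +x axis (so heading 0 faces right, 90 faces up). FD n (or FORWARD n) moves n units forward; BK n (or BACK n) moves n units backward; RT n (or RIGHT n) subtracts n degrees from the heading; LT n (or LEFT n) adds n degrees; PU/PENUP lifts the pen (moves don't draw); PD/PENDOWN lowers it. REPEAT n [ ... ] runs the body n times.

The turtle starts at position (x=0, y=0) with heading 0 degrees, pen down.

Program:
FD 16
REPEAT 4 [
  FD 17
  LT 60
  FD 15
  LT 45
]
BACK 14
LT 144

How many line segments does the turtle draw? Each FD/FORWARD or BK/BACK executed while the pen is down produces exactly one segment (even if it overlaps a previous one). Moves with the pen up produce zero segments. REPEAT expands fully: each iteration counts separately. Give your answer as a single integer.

Executing turtle program step by step:
Start: pos=(0,0), heading=0, pen down
FD 16: (0,0) -> (16,0) [heading=0, draw]
REPEAT 4 [
  -- iteration 1/4 --
  FD 17: (16,0) -> (33,0) [heading=0, draw]
  LT 60: heading 0 -> 60
  FD 15: (33,0) -> (40.5,12.99) [heading=60, draw]
  LT 45: heading 60 -> 105
  -- iteration 2/4 --
  FD 17: (40.5,12.99) -> (36.1,29.411) [heading=105, draw]
  LT 60: heading 105 -> 165
  FD 15: (36.1,29.411) -> (21.611,33.293) [heading=165, draw]
  LT 45: heading 165 -> 210
  -- iteration 3/4 --
  FD 17: (21.611,33.293) -> (6.889,24.793) [heading=210, draw]
  LT 60: heading 210 -> 270
  FD 15: (6.889,24.793) -> (6.889,9.793) [heading=270, draw]
  LT 45: heading 270 -> 315
  -- iteration 4/4 --
  FD 17: (6.889,9.793) -> (18.91,-2.227) [heading=315, draw]
  LT 60: heading 315 -> 15
  FD 15: (18.91,-2.227) -> (33.398,1.655) [heading=15, draw]
  LT 45: heading 15 -> 60
]
BK 14: (33.398,1.655) -> (26.398,-10.469) [heading=60, draw]
LT 144: heading 60 -> 204
Final: pos=(26.398,-10.469), heading=204, 10 segment(s) drawn
Segments drawn: 10

Answer: 10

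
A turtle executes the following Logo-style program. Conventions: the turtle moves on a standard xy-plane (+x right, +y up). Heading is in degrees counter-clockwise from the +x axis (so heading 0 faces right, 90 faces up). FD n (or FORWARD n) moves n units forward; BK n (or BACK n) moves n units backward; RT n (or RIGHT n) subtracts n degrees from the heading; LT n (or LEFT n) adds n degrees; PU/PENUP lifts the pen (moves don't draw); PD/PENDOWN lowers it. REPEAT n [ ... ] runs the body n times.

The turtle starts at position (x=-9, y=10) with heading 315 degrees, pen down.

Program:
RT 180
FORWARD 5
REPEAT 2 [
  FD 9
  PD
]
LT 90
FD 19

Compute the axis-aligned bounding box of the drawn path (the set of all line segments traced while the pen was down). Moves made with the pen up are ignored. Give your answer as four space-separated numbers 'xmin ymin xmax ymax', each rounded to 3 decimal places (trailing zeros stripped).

Answer: -38.698 10 -9 26.263

Derivation:
Executing turtle program step by step:
Start: pos=(-9,10), heading=315, pen down
RT 180: heading 315 -> 135
FD 5: (-9,10) -> (-12.536,13.536) [heading=135, draw]
REPEAT 2 [
  -- iteration 1/2 --
  FD 9: (-12.536,13.536) -> (-18.899,19.899) [heading=135, draw]
  PD: pen down
  -- iteration 2/2 --
  FD 9: (-18.899,19.899) -> (-25.263,26.263) [heading=135, draw]
  PD: pen down
]
LT 90: heading 135 -> 225
FD 19: (-25.263,26.263) -> (-38.698,12.828) [heading=225, draw]
Final: pos=(-38.698,12.828), heading=225, 4 segment(s) drawn

Segment endpoints: x in {-38.698, -25.263, -18.899, -12.536, -9}, y in {10, 12.828, 13.536, 19.899, 26.263}
xmin=-38.698, ymin=10, xmax=-9, ymax=26.263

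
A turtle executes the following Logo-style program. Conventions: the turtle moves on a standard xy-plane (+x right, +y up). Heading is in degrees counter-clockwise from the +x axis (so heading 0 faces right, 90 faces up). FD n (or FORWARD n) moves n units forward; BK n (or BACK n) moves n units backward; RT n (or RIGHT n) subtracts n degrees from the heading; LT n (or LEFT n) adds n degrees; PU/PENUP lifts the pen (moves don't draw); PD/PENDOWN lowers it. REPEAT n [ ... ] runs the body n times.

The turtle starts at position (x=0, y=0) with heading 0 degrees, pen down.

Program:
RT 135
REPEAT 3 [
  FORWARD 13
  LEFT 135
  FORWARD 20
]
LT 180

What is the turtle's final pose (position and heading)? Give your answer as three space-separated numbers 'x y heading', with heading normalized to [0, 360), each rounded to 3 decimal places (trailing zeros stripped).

Answer: 0.473 -5.858 90

Derivation:
Executing turtle program step by step:
Start: pos=(0,0), heading=0, pen down
RT 135: heading 0 -> 225
REPEAT 3 [
  -- iteration 1/3 --
  FD 13: (0,0) -> (-9.192,-9.192) [heading=225, draw]
  LT 135: heading 225 -> 0
  FD 20: (-9.192,-9.192) -> (10.808,-9.192) [heading=0, draw]
  -- iteration 2/3 --
  FD 13: (10.808,-9.192) -> (23.808,-9.192) [heading=0, draw]
  LT 135: heading 0 -> 135
  FD 20: (23.808,-9.192) -> (9.665,4.95) [heading=135, draw]
  -- iteration 3/3 --
  FD 13: (9.665,4.95) -> (0.473,14.142) [heading=135, draw]
  LT 135: heading 135 -> 270
  FD 20: (0.473,14.142) -> (0.473,-5.858) [heading=270, draw]
]
LT 180: heading 270 -> 90
Final: pos=(0.473,-5.858), heading=90, 6 segment(s) drawn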